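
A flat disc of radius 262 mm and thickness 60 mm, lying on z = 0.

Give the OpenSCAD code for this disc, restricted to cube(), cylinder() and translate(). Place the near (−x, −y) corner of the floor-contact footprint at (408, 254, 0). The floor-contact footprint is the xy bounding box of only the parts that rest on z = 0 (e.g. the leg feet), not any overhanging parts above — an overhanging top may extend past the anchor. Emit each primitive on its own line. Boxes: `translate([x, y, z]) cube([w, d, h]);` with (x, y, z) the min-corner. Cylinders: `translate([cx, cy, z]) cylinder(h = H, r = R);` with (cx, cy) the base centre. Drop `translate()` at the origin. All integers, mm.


translate([670, 516, 0]) cylinder(h = 60, r = 262);


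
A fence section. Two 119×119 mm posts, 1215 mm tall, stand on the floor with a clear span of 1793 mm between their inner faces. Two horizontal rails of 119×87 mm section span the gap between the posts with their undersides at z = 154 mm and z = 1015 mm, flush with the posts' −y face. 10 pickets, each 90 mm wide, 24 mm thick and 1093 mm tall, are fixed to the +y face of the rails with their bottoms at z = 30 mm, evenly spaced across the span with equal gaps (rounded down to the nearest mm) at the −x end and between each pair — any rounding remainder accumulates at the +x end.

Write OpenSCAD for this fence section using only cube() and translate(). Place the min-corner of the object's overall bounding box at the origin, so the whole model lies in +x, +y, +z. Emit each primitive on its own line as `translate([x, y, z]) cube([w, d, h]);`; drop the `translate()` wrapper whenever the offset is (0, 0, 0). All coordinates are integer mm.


cube([119, 119, 1215]);
translate([1912, 0, 0]) cube([119, 119, 1215]);
translate([119, 0, 154]) cube([1793, 119, 87]);
translate([119, 0, 1015]) cube([1793, 119, 87]);
translate([200, 119, 30]) cube([90, 24, 1093]);
translate([371, 119, 30]) cube([90, 24, 1093]);
translate([542, 119, 30]) cube([90, 24, 1093]);
translate([713, 119, 30]) cube([90, 24, 1093]);
translate([884, 119, 30]) cube([90, 24, 1093]);
translate([1055, 119, 30]) cube([90, 24, 1093]);
translate([1226, 119, 30]) cube([90, 24, 1093]);
translate([1397, 119, 30]) cube([90, 24, 1093]);
translate([1568, 119, 30]) cube([90, 24, 1093]);
translate([1739, 119, 30]) cube([90, 24, 1093]);


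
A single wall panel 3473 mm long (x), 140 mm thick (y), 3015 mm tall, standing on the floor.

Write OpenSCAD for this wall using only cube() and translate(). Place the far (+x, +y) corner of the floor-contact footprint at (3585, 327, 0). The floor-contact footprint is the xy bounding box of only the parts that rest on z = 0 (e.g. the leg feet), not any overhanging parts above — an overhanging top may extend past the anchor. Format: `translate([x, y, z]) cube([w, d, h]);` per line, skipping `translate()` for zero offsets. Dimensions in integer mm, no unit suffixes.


translate([112, 187, 0]) cube([3473, 140, 3015]);


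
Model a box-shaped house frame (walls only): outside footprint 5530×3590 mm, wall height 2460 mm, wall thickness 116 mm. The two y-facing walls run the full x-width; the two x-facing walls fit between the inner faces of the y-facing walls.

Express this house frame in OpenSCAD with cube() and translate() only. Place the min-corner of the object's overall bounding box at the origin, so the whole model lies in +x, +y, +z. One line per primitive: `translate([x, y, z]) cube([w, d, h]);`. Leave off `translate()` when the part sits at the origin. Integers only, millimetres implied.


cube([5530, 116, 2460]);
translate([0, 3474, 0]) cube([5530, 116, 2460]);
translate([0, 116, 0]) cube([116, 3358, 2460]);
translate([5414, 116, 0]) cube([116, 3358, 2460]);


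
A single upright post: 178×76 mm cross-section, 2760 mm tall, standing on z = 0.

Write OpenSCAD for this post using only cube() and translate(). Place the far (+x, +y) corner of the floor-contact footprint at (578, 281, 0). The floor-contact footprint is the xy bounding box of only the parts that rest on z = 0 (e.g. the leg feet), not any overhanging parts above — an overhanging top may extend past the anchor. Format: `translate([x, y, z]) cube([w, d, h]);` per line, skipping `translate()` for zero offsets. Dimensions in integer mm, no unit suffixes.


translate([400, 205, 0]) cube([178, 76, 2760]);


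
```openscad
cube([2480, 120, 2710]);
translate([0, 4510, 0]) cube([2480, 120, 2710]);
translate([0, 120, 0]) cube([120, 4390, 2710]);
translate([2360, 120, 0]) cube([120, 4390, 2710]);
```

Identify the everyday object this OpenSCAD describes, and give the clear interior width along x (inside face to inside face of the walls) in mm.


A house (or room) frame. The interior width is 2240 mm.

Four 2710 mm walls enclosing a rectangle with no floor or roof — a room or house frame. Outside width is 2480 mm and wall thickness is 120 mm, so the interior width is 2480 − 2 × 120 = 2240 mm.


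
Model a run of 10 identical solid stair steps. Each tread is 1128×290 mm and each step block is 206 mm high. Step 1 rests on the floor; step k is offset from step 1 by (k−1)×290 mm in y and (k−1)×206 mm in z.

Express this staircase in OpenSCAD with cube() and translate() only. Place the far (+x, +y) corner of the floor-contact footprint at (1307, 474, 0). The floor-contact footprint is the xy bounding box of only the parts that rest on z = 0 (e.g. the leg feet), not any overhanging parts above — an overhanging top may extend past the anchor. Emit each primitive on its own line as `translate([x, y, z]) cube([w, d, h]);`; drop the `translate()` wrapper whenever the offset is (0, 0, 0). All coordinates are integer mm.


translate([179, 184, 0]) cube([1128, 290, 206]);
translate([179, 474, 206]) cube([1128, 290, 206]);
translate([179, 764, 412]) cube([1128, 290, 206]);
translate([179, 1054, 618]) cube([1128, 290, 206]);
translate([179, 1344, 824]) cube([1128, 290, 206]);
translate([179, 1634, 1030]) cube([1128, 290, 206]);
translate([179, 1924, 1236]) cube([1128, 290, 206]);
translate([179, 2214, 1442]) cube([1128, 290, 206]);
translate([179, 2504, 1648]) cube([1128, 290, 206]);
translate([179, 2794, 1854]) cube([1128, 290, 206]);


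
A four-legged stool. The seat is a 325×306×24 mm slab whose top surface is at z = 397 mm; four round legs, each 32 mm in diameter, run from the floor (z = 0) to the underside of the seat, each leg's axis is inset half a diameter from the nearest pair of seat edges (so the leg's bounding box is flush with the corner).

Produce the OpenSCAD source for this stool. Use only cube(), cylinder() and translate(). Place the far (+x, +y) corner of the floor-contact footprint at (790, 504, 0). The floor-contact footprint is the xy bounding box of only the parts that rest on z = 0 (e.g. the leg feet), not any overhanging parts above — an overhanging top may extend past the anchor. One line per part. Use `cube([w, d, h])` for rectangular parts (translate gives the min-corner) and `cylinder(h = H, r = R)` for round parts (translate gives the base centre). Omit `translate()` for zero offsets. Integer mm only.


// leg_h = 397 - 24 = 373
translate([465, 198, 373]) cube([325, 306, 24]);
translate([481, 214, 0]) cylinder(h = 373, r = 16);
translate([774, 214, 0]) cylinder(h = 373, r = 16);
translate([481, 488, 0]) cylinder(h = 373, r = 16);
translate([774, 488, 0]) cylinder(h = 373, r = 16);


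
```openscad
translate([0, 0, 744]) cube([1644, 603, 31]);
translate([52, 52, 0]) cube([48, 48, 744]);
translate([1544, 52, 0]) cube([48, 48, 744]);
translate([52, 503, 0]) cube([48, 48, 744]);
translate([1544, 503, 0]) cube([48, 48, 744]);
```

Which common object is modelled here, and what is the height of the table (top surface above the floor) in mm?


A table. The table height is 775 mm.

A 1644×603×31 slab sits at z = 744 on four 48 mm square posts — a table. The top surface is at 744 + 31 = 775 mm.


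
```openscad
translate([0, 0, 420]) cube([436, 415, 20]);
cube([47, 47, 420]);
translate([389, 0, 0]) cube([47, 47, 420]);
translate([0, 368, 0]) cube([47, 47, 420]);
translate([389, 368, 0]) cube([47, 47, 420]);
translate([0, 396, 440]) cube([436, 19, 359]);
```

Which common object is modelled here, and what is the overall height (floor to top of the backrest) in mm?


A chair. The overall height is 799 mm.

A slab on four corner posts with a tall panel at the back — a chair. The seat slab sits at z = 420 with thickness 20, and the 359 mm backrest starts at the seat top, so the overall height is 420 + 20 + 359 = 799 mm.


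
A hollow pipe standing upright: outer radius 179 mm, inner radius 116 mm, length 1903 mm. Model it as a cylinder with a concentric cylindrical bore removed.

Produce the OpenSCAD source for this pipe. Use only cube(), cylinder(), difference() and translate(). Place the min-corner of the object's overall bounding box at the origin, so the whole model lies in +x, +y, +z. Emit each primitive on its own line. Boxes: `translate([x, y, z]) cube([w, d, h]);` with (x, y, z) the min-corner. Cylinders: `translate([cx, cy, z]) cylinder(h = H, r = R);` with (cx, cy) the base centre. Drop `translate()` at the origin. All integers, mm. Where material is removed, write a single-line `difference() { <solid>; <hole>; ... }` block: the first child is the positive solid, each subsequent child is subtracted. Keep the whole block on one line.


difference() { translate([179, 179, 0]) cylinder(h = 1903, r = 179); translate([179, 179, 0]) cylinder(h = 1903, r = 116); }


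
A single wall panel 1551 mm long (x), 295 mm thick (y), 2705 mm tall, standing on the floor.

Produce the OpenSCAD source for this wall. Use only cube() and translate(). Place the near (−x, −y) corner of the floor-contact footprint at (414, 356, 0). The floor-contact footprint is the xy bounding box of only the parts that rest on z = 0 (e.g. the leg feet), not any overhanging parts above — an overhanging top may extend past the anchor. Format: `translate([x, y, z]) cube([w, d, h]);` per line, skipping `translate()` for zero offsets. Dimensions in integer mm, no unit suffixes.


translate([414, 356, 0]) cube([1551, 295, 2705]);


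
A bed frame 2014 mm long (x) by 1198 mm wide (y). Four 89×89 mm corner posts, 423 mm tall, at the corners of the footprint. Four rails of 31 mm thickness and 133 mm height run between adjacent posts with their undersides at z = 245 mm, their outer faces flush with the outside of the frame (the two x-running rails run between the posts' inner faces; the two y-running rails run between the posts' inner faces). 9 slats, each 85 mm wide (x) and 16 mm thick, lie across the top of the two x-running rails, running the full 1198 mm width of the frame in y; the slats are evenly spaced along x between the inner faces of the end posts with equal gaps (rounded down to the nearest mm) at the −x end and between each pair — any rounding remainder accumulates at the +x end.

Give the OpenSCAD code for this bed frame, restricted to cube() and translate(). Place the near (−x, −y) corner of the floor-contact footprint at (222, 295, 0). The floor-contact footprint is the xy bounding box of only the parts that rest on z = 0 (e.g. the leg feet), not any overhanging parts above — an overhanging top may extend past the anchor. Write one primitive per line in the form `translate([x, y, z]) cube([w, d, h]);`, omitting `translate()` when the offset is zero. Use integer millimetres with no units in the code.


translate([222, 295, 0]) cube([89, 89, 423]);
translate([222, 1404, 0]) cube([89, 89, 423]);
translate([2147, 295, 0]) cube([89, 89, 423]);
translate([2147, 1404, 0]) cube([89, 89, 423]);
translate([311, 295, 245]) cube([1836, 31, 133]);
translate([311, 1462, 245]) cube([1836, 31, 133]);
translate([222, 384, 245]) cube([31, 1020, 133]);
translate([2205, 384, 245]) cube([31, 1020, 133]);
translate([418, 295, 378]) cube([85, 1198, 16]);
translate([610, 295, 378]) cube([85, 1198, 16]);
translate([802, 295, 378]) cube([85, 1198, 16]);
translate([994, 295, 378]) cube([85, 1198, 16]);
translate([1186, 295, 378]) cube([85, 1198, 16]);
translate([1378, 295, 378]) cube([85, 1198, 16]);
translate([1570, 295, 378]) cube([85, 1198, 16]);
translate([1762, 295, 378]) cube([85, 1198, 16]);
translate([1954, 295, 378]) cube([85, 1198, 16]);


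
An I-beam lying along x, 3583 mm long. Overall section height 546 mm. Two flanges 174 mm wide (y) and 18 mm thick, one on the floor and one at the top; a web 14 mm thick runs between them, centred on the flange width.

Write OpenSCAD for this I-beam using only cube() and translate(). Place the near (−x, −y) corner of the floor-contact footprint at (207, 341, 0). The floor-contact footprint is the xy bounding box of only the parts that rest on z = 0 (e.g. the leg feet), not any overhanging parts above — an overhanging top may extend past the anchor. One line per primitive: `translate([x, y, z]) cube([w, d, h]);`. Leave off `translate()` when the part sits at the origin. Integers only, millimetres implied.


translate([207, 341, 0]) cube([3583, 174, 18]);
translate([207, 421, 18]) cube([3583, 14, 510]);
translate([207, 341, 528]) cube([3583, 174, 18]);


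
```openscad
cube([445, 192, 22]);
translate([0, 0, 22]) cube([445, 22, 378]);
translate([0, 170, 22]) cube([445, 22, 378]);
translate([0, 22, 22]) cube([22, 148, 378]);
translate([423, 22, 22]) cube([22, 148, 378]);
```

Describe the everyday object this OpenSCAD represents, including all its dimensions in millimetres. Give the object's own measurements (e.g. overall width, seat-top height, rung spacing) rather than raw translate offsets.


An open-topped rectangular box: outside dimensions 445×192×400 mm, with a uniform wall and base thickness of 22 mm. The base is a full 445×192 slab on the floor; four walls sit on top of the base. The front and back walls (the −y and +y sides) span the full width; the two side walls fit between them.


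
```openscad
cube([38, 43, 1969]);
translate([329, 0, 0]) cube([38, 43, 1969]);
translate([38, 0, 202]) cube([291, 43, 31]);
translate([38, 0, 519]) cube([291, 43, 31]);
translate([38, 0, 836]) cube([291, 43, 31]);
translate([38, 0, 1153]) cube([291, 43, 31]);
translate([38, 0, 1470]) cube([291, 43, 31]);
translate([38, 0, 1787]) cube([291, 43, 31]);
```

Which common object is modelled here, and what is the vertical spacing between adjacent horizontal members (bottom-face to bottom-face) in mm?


A ladder. The rung spacing is 317 mm.

Two tall 38×43 posts with 6 short bars between them — a ladder. Adjacent rungs sit at z = 202 and z = 519, so the spacing is 519 − 202 = 317 mm.


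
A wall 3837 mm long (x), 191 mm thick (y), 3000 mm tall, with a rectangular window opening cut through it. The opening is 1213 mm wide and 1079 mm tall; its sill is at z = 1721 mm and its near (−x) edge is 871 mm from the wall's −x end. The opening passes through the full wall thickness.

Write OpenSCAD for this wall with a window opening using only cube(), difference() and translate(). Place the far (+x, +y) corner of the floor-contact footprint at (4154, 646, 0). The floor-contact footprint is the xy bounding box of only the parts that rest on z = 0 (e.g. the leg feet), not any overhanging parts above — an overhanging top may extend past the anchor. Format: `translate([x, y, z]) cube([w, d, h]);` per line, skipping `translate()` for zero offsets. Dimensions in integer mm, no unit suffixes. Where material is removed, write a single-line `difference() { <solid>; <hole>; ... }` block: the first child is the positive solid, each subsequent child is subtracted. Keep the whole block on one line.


difference() { translate([317, 455, 0]) cube([3837, 191, 3000]); translate([1188, 455, 1721]) cube([1213, 191, 1079]); }


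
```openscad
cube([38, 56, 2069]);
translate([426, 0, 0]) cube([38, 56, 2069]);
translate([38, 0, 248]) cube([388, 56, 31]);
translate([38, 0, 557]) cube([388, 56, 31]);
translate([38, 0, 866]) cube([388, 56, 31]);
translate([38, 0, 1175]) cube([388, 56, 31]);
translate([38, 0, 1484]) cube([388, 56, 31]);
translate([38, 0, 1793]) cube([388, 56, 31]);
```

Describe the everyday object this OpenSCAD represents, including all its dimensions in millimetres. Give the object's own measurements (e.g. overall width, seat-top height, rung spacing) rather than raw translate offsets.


A straight ladder. Two 38×56 mm vertical rails, 2069 mm tall, stand 464 mm apart (outside-to-outside) with their front faces coplanar on the −y side. 6 rungs, each 56 mm deep and 31 mm tall, span between the inner faces of the rails, front faces flush with the rails. The lowest rung's underside is at z = 248 mm and rungs are spaced 309 mm apart (underside to underside).


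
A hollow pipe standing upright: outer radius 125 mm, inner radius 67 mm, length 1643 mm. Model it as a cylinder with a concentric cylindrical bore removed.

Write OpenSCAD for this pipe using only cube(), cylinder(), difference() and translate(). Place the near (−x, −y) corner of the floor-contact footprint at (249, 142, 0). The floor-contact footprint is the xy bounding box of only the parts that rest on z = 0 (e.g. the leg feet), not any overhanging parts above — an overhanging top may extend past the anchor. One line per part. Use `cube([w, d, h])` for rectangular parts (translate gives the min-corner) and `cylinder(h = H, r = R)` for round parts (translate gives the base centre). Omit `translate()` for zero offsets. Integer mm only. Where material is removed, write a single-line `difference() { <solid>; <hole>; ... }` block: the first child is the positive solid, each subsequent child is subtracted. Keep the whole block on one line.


difference() { translate([374, 267, 0]) cylinder(h = 1643, r = 125); translate([374, 267, 0]) cylinder(h = 1643, r = 67); }


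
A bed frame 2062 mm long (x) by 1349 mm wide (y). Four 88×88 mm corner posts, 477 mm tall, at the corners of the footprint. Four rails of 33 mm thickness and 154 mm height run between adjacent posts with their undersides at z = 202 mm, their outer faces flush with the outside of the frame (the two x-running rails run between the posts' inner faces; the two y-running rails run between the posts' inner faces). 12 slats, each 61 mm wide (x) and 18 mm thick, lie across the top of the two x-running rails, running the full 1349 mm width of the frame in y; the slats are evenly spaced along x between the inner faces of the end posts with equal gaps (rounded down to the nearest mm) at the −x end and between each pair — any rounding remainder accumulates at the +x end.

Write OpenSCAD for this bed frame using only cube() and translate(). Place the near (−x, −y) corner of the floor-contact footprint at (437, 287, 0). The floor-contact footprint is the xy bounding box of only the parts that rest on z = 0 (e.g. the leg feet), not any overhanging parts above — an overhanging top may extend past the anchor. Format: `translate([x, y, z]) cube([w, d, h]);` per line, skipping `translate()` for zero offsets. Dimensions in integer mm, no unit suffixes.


translate([437, 287, 0]) cube([88, 88, 477]);
translate([437, 1548, 0]) cube([88, 88, 477]);
translate([2411, 287, 0]) cube([88, 88, 477]);
translate([2411, 1548, 0]) cube([88, 88, 477]);
translate([525, 287, 202]) cube([1886, 33, 154]);
translate([525, 1603, 202]) cube([1886, 33, 154]);
translate([437, 375, 202]) cube([33, 1173, 154]);
translate([2466, 375, 202]) cube([33, 1173, 154]);
translate([613, 287, 356]) cube([61, 1349, 18]);
translate([762, 287, 356]) cube([61, 1349, 18]);
translate([911, 287, 356]) cube([61, 1349, 18]);
translate([1060, 287, 356]) cube([61, 1349, 18]);
translate([1209, 287, 356]) cube([61, 1349, 18]);
translate([1358, 287, 356]) cube([61, 1349, 18]);
translate([1507, 287, 356]) cube([61, 1349, 18]);
translate([1656, 287, 356]) cube([61, 1349, 18]);
translate([1805, 287, 356]) cube([61, 1349, 18]);
translate([1954, 287, 356]) cube([61, 1349, 18]);
translate([2103, 287, 356]) cube([61, 1349, 18]);
translate([2252, 287, 356]) cube([61, 1349, 18]);


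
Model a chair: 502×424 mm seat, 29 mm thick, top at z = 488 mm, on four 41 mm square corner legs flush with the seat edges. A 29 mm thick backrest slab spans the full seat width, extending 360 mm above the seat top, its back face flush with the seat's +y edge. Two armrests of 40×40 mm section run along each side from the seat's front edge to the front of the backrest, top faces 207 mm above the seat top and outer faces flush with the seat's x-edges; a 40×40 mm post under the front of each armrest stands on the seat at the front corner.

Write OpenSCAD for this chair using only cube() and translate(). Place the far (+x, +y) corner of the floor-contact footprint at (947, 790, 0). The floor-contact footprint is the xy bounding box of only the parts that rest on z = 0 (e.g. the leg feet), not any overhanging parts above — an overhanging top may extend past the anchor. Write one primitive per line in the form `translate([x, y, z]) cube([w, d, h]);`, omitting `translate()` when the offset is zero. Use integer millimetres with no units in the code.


translate([445, 366, 459]) cube([502, 424, 29]);
translate([445, 366, 0]) cube([41, 41, 459]);
translate([906, 366, 0]) cube([41, 41, 459]);
translate([445, 749, 0]) cube([41, 41, 459]);
translate([906, 749, 0]) cube([41, 41, 459]);
translate([445, 761, 488]) cube([502, 29, 360]);
translate([445, 366, 655]) cube([40, 395, 40]);
translate([907, 366, 655]) cube([40, 395, 40]);
translate([445, 366, 488]) cube([40, 40, 167]);
translate([907, 366, 488]) cube([40, 40, 167]);


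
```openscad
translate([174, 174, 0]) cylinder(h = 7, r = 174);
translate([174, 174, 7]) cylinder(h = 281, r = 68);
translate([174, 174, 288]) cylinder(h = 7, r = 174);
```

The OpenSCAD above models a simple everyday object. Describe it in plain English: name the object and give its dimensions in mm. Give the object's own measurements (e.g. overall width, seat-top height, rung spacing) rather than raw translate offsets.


A spool: two coaxial disc flanges of radius 174 mm and thickness 7 mm, joined by a core cylinder of radius 68 mm and height 281 mm. The lower flange rests on z = 0 and the three cylinders share a vertical axis.


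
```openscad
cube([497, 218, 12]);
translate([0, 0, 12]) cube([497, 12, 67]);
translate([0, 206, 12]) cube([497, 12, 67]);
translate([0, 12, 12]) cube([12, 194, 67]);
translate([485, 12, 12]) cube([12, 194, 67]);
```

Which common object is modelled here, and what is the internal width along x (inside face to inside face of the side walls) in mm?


An open box. The internal width is 473 mm.

A 497×218 base slab with four walls standing on it — an open box. The base is 497 mm wide and the walls are 12 mm thick, so the internal width is 497 − 2 × 12 = 473 mm.


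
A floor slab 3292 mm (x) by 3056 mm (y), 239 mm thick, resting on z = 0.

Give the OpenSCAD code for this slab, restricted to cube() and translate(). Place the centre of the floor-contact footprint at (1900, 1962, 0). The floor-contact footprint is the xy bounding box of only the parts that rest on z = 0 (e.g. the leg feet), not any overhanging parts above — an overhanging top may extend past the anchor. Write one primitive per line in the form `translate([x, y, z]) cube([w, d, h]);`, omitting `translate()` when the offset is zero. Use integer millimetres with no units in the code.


translate([254, 434, 0]) cube([3292, 3056, 239]);


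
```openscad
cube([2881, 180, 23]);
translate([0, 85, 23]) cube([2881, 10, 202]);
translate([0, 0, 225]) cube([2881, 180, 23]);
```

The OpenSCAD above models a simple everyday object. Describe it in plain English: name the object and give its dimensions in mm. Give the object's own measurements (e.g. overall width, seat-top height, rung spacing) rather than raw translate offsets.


An I-beam lying along x, 2881 mm long. Overall section height 248 mm. Two flanges 180 mm wide (y) and 23 mm thick, one on the floor and one at the top; a web 10 mm thick runs between them, centred on the flange width.


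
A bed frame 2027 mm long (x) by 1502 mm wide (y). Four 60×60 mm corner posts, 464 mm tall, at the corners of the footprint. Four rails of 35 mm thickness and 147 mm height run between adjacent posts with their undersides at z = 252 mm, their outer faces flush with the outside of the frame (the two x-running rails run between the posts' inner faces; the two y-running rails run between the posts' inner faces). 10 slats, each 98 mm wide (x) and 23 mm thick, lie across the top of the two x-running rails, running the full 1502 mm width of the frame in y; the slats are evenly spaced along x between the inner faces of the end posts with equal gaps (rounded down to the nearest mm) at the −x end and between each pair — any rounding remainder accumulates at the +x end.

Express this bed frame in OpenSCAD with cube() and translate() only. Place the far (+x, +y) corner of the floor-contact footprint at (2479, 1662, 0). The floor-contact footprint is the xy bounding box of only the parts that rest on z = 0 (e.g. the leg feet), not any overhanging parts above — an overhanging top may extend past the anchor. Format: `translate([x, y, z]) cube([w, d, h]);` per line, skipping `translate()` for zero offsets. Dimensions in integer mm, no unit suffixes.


translate([452, 160, 0]) cube([60, 60, 464]);
translate([452, 1602, 0]) cube([60, 60, 464]);
translate([2419, 160, 0]) cube([60, 60, 464]);
translate([2419, 1602, 0]) cube([60, 60, 464]);
translate([512, 160, 252]) cube([1907, 35, 147]);
translate([512, 1627, 252]) cube([1907, 35, 147]);
translate([452, 220, 252]) cube([35, 1382, 147]);
translate([2444, 220, 252]) cube([35, 1382, 147]);
translate([596, 160, 399]) cube([98, 1502, 23]);
translate([778, 160, 399]) cube([98, 1502, 23]);
translate([960, 160, 399]) cube([98, 1502, 23]);
translate([1142, 160, 399]) cube([98, 1502, 23]);
translate([1324, 160, 399]) cube([98, 1502, 23]);
translate([1506, 160, 399]) cube([98, 1502, 23]);
translate([1688, 160, 399]) cube([98, 1502, 23]);
translate([1870, 160, 399]) cube([98, 1502, 23]);
translate([2052, 160, 399]) cube([98, 1502, 23]);
translate([2234, 160, 399]) cube([98, 1502, 23]);


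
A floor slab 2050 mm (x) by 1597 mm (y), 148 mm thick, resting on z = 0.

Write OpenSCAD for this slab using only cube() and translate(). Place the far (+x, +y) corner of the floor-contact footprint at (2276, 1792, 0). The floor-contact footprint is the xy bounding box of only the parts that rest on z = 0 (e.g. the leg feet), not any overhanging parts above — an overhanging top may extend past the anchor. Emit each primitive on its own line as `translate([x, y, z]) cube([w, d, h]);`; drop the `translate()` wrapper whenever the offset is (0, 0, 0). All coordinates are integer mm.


translate([226, 195, 0]) cube([2050, 1597, 148]);


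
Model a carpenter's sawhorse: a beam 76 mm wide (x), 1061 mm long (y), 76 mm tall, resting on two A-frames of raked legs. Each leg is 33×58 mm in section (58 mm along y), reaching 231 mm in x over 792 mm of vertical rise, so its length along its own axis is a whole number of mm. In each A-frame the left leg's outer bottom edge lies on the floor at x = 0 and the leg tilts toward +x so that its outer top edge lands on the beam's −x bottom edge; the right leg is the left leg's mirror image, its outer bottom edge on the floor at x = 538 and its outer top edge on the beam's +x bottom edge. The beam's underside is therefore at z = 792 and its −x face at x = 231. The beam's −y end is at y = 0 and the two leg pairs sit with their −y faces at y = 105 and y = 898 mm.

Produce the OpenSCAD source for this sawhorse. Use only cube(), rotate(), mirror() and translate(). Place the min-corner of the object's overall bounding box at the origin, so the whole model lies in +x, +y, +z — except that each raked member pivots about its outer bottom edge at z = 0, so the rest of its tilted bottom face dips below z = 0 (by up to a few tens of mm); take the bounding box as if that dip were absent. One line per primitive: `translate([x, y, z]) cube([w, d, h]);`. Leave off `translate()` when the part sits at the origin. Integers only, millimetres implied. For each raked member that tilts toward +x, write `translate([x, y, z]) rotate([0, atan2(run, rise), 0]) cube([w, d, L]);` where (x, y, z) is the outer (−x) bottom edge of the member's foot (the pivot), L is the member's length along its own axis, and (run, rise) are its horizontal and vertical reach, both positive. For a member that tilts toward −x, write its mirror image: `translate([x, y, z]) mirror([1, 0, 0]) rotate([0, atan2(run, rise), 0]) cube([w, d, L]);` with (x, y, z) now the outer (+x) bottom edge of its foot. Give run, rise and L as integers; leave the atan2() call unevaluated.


translate([231, 0, 792]) cube([76, 1061, 76]);
translate([0, 105, 0]) rotate([0, atan2(231, 792), 0]) cube([33, 58, 825]);
translate([538, 105, 0]) mirror([1, 0, 0]) rotate([0, atan2(231, 792), 0]) cube([33, 58, 825]);
translate([0, 898, 0]) rotate([0, atan2(231, 792), 0]) cube([33, 58, 825]);
translate([538, 898, 0]) mirror([1, 0, 0]) rotate([0, atan2(231, 792), 0]) cube([33, 58, 825]);


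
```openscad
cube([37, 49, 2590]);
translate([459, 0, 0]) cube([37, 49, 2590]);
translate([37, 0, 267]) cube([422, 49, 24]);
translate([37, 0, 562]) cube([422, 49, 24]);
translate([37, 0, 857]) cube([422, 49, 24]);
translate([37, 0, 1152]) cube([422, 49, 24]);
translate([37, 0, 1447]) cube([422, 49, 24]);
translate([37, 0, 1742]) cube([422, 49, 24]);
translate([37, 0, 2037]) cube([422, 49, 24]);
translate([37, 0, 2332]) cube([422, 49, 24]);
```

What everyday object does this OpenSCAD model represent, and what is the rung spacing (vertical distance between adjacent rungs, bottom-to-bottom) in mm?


A ladder. The rung spacing is 295 mm.

Two tall 37×49 posts with 8 short bars between them — a ladder. Adjacent rungs sit at z = 267 and z = 562, so the spacing is 562 − 267 = 295 mm.


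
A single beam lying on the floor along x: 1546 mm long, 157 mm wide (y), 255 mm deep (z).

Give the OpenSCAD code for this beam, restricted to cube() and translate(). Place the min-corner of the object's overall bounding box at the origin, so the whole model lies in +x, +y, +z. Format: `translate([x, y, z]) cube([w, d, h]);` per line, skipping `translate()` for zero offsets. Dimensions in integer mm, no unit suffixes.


cube([1546, 157, 255]);


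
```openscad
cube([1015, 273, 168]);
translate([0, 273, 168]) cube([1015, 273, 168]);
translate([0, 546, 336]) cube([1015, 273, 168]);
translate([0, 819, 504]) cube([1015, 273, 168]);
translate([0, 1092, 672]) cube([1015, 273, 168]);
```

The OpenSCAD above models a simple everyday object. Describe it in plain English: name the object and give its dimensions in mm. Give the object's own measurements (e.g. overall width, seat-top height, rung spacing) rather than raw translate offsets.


A straight staircase of 5 solid steps. Each step is 1015 mm wide (x), 273 mm deep (y, the going) and 168 mm tall (the rise). The first step rests on the floor; each subsequent step sits one going further in +y and one rise higher in +z, directly behind and above the previous step with no overlap.


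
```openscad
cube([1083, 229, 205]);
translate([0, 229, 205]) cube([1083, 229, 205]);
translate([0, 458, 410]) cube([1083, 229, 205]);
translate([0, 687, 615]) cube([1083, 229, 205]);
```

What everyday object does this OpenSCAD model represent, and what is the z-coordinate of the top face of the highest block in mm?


A staircase. The total rise is 820 mm.

4 identical blocks, each offset up and back from the previous — a staircase. Each step is 205 mm tall and there are 4 of them, so the total rise is 4 × 205 = 820 mm.


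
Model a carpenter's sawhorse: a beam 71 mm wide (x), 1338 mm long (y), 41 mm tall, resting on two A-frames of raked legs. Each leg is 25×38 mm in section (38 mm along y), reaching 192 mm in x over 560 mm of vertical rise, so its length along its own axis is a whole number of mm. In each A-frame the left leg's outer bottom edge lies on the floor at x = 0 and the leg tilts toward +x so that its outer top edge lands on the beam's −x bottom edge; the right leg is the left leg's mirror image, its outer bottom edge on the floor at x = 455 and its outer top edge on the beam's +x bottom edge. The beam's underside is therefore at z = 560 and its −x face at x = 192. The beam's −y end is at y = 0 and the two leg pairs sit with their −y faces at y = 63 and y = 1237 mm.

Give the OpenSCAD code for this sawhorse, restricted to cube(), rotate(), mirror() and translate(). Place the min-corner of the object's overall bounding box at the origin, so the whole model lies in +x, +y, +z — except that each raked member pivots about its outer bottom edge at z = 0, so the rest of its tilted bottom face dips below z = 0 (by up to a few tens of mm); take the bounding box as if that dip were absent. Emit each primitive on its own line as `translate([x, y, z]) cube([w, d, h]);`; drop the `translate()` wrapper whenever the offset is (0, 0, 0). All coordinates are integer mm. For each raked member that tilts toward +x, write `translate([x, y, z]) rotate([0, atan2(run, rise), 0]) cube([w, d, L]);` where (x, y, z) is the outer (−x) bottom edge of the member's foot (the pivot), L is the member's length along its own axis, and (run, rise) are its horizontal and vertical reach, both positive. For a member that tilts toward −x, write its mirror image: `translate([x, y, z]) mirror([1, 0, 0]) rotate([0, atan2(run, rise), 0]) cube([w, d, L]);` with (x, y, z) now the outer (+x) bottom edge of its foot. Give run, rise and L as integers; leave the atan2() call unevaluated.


// leg length = √(192² + 560²) = 592
// right-leg outer foot x = 2·192 + 71 = 455
// beam min-corner = (192, 0, 560)
translate([192, 0, 560]) cube([71, 1338, 41]);
translate([0, 63, 0]) rotate([0, atan2(192, 560), 0]) cube([25, 38, 592]);
translate([455, 63, 0]) mirror([1, 0, 0]) rotate([0, atan2(192, 560), 0]) cube([25, 38, 592]);
translate([0, 1237, 0]) rotate([0, atan2(192, 560), 0]) cube([25, 38, 592]);
translate([455, 1237, 0]) mirror([1, 0, 0]) rotate([0, atan2(192, 560), 0]) cube([25, 38, 592]);


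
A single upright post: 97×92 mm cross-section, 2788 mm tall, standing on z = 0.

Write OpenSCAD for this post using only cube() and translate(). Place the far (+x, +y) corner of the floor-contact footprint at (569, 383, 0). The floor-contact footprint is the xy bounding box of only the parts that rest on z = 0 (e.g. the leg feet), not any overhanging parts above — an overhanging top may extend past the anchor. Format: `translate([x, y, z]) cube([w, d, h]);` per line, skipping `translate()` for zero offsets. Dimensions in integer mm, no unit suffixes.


translate([472, 291, 0]) cube([97, 92, 2788]);


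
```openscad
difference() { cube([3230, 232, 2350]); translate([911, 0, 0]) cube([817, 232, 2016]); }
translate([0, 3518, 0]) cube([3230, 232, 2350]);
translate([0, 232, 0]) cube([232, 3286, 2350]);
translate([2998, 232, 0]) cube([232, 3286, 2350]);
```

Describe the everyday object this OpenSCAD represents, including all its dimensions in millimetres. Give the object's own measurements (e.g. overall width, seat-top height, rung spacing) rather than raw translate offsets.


A single room: four walls, each 2350 mm tall and 232 mm thick, enclosing an outside footprint 3230×3750 mm (x × y), no floor or roof. The front and back walls (−y and +y sides) run the full x-width; the side walls fit between their inner faces. A door opening 817 mm wide and 2016 mm tall is cut through the front wall from the floor up, its −x edge 911 mm from the wall's −x end.


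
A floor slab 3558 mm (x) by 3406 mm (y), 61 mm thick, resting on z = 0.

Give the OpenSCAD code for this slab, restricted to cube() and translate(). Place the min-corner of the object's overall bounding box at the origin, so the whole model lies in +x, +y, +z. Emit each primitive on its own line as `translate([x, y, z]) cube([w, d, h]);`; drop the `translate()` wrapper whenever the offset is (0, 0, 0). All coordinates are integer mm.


cube([3558, 3406, 61]);


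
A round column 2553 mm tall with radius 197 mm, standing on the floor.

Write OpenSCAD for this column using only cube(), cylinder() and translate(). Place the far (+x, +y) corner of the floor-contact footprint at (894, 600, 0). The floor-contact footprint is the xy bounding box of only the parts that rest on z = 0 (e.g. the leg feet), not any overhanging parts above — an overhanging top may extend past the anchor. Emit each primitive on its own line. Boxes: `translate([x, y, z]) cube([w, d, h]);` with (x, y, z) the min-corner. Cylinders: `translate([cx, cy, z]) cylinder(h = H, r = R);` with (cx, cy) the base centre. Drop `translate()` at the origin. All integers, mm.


translate([697, 403, 0]) cylinder(h = 2553, r = 197);


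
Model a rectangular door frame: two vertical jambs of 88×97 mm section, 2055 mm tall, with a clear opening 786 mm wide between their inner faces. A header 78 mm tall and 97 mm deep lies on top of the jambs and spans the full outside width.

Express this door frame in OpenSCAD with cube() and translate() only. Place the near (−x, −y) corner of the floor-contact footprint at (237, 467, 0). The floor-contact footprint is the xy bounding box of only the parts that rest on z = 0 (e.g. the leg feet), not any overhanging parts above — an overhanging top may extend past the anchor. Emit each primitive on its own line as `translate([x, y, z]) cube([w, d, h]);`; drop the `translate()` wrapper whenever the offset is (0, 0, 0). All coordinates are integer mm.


translate([237, 467, 0]) cube([88, 97, 2055]);
translate([1111, 467, 0]) cube([88, 97, 2055]);
translate([237, 467, 2055]) cube([962, 97, 78]);


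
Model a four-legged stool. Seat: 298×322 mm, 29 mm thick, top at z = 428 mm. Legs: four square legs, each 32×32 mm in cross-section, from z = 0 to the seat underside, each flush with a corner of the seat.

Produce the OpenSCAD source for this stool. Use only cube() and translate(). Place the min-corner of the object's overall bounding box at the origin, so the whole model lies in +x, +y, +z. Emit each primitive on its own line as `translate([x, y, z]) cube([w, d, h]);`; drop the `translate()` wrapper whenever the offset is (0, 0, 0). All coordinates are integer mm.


translate([0, 0, 399]) cube([298, 322, 29]);
cube([32, 32, 399]);
translate([266, 0, 0]) cube([32, 32, 399]);
translate([0, 290, 0]) cube([32, 32, 399]);
translate([266, 290, 0]) cube([32, 32, 399]);


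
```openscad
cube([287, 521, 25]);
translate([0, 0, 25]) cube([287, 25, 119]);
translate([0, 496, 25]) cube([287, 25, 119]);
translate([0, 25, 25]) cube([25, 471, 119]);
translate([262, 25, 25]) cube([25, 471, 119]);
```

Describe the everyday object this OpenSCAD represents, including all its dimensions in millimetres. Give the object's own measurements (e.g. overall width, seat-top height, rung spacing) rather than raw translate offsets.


An open-topped rectangular box: outside dimensions 287×521×144 mm, with a uniform wall and base thickness of 25 mm. The base is a full 287×521 slab on the floor; four walls sit on top of the base. The front and back walls (the −y and +y sides) span the full width; the two side walls fit between them.


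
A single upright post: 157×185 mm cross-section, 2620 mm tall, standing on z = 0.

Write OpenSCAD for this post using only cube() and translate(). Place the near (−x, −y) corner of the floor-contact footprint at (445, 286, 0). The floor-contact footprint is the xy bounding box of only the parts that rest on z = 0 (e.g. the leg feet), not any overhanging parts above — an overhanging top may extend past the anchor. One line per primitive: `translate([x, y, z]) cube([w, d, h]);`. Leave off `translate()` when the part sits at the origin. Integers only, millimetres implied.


translate([445, 286, 0]) cube([157, 185, 2620]);


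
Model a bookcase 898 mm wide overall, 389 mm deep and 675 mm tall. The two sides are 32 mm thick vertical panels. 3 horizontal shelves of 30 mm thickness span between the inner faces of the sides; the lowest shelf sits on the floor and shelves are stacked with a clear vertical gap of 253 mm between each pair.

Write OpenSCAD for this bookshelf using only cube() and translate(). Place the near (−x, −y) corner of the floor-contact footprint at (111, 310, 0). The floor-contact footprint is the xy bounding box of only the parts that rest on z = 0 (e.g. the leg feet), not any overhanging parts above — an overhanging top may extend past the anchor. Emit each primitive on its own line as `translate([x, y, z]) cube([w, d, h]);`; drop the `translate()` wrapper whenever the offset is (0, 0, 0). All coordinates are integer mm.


translate([111, 310, 0]) cube([32, 389, 675]);
translate([977, 310, 0]) cube([32, 389, 675]);
translate([143, 310, 0]) cube([834, 389, 30]);
translate([143, 310, 283]) cube([834, 389, 30]);
translate([143, 310, 566]) cube([834, 389, 30]);
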